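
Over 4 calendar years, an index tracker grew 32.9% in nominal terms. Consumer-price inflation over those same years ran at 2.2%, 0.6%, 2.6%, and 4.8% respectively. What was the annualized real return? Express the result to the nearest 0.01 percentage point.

Cumulative inflation factor: 1.022 × 1.006 × 1.026 × 1.048 ≈ 1.10550.
Nominal growth factor: 1.32900. Real growth factor = 1.32900 / 1.10550 ≈ 1.20217.
Annualized: 1.20217^(1/4) − 1 ≈ 0.04711.

4.71%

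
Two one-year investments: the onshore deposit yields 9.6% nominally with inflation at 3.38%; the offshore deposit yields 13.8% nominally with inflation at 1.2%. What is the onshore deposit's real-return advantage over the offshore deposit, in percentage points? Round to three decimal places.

The onshore deposit real return: 1.096/1.0338 − 1 = 6.0166%.
The offshore deposit real return: 1.138/1.012 − 1 = 12.4506%.
Difference: 6.0166 − 12.4506 = -6.4340 pp.

-6.434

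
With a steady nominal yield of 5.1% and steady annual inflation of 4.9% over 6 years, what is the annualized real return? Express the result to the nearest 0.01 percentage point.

With constant rates the annual real return is the same each year: (1+5.1%)/(1+4.9%) − 1 = 0.00191.

0.19%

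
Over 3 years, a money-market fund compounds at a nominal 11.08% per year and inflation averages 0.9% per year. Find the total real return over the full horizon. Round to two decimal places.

The annual real rate is (1+11.08%)/(1+0.9%) − 1 = 10.0892%.
Compounded over 3 years: (1 + 0.100892)^3 − 1 ≈ 0.33424.

33.42%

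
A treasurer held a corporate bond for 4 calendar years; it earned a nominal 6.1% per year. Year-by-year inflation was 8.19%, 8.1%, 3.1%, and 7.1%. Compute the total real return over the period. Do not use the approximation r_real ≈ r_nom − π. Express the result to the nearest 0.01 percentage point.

Cumulative inflation factor: 1.0819 × 1.081 × 1.031 × 1.071 ≈ 1.29140.
Nominal growth factor: 1.26725. Real growth factor = 1.26725 / 1.29140 ≈ 0.98130.
Total real return ≈ -1.8703%.

-1.87%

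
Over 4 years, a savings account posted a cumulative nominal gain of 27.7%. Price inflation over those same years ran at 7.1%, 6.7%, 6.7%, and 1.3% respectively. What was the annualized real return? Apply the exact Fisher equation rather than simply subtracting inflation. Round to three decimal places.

0.836%

Cumulative inflation factor: 1.071 × 1.067 × 1.067 × 1.013 ≈ 1.23517.
Nominal growth factor: 1.27700. Real growth factor = 1.27700 / 1.23517 ≈ 1.03386.
Annualized: 1.03386^(1/4) − 1 ≈ 0.00836.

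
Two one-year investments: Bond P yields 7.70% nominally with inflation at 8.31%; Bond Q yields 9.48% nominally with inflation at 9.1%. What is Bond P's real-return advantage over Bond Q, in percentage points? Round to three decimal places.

-0.912

Bond P real return: 1.0770/1.0831 − 1 = -0.5632%.
Bond Q real return: 1.0948/1.091 − 1 = 0.3483%.
Difference: -0.5632 − 0.3483 = -0.9115 pp.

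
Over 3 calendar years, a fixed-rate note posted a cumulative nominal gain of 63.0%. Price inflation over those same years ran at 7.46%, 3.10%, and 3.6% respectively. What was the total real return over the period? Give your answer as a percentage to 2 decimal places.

42.01%

Cumulative inflation factor: 1.0746 × 1.0310 × 1.036 ≈ 1.14780.
Nominal growth factor: 1.63000. Real growth factor = 1.63000 / 1.14780 ≈ 1.42011.
Total real return ≈ 42.0111%.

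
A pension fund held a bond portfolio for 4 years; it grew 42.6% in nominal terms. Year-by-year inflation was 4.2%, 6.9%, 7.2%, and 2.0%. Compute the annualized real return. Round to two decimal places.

4.02%

Cumulative inflation factor: 1.042 × 1.069 × 1.072 × 1.020 ≈ 1.21798.
Nominal growth factor: 1.42600. Real growth factor = 1.42600 / 1.21798 ≈ 1.17079.
Annualized: 1.17079^(1/4) − 1 ≈ 0.04021.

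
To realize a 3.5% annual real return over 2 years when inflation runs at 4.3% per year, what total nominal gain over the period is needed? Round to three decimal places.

Required annual nominal rate: (1+3.5%)(1+4.3%) − 1 = 7.9505%.
Cumulative over 2 years: (1 + 0.079505)^2 − 1 ≈ 0.16533.

16.533%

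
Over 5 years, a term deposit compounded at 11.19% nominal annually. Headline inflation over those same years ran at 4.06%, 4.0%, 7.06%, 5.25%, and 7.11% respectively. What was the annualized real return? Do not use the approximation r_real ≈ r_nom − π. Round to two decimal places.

5.41%

Cumulative inflation factor: 1.0406 × 1.040 × 1.0706 × 1.0525 × 1.0711 ≈ 1.30616.
Nominal growth factor: 1.69953. Real growth factor = 1.69953 / 1.30616 ≈ 1.30116.
Annualized: 1.30116^(1/5) − 1 ≈ 0.05406.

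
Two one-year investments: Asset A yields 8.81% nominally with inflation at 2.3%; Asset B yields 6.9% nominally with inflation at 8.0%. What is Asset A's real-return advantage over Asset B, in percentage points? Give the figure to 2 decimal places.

7.38

Asset A real return: 1.0881/1.023 − 1 = 6.364%.
Asset B real return: 1.069/1.080 − 1 = -1.019%.
Difference: 6.364 − (-1.019) = 7.383 pp.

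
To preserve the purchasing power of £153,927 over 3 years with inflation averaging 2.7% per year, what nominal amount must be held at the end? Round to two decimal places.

Cumulative price-level factor: (1+2.7%)^3 = 1.083206683.
Multiplying £153,927 by the price-level factor gives the future nominal sum.

£166,734.76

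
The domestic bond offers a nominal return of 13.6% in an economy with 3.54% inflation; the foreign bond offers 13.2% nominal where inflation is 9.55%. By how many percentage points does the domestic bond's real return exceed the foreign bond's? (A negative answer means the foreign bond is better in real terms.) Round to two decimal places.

6.38

The domestic bond real return: 1.136/1.0354 − 1 = 9.716%.
The foreign bond real return: 1.132/1.0955 − 1 = 3.332%.
Difference: 9.716 − 3.332 = 6.384 pp.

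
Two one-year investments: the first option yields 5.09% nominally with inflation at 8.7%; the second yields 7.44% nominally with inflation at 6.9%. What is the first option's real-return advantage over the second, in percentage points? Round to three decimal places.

-3.826

The first option real return: 1.0509/1.087 − 1 = -3.3211%.
The second real return: 1.0744/1.069 − 1 = 0.5051%.
Difference: -3.3211 − 0.5051 = -3.8262 pp.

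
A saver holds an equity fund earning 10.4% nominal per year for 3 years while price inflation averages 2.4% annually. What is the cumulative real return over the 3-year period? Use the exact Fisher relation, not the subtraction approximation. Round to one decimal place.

25.3%

The annual real rate is (1+10.4%)/(1+2.4%) − 1 = 7.8125%.
Compounded over 3 years: (1 + 0.078125)^3 − 1 ≈ 0.25316.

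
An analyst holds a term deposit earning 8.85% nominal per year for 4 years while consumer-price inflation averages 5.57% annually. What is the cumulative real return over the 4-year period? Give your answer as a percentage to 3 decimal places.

The annual real rate is (1+8.85%)/(1+5.57%) − 1 = 3.1069%.
Compounded over 4 years: (1 + 0.031069)^4 − 1 ≈ 0.13019.

13.019%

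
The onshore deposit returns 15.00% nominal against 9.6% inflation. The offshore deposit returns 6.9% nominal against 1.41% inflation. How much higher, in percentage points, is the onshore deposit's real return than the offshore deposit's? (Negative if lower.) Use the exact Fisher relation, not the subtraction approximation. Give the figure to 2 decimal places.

The onshore deposit real return: 1.1500/1.096 − 1 = 4.927%.
The offshore deposit real return: 1.069/1.0141 − 1 = 5.414%.
Difference: 4.927 − 5.414 = -0.487 pp.

-0.49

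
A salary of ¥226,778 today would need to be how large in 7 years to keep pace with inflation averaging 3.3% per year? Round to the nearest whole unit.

¥284,645

Cumulative price-level factor: (1+3.3%)^7 ≈ 1.2551691332.
The nominal amount required is ¥226,778 scaled up by that factor.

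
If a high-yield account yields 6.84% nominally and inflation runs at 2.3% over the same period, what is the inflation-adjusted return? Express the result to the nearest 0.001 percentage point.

Real return via the Fisher equation: (1 + 6.84%)/(1 + 2.3%) − 1 = 1.0684/1.023 − 1 ≈ 0.04438.

4.438%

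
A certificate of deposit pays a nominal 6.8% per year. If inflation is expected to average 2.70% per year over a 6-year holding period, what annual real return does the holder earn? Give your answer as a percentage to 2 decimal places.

With constant rates the annual real return is the same each year: (1+6.8%)/(1+2.70%) − 1 = 0.03992.

3.99%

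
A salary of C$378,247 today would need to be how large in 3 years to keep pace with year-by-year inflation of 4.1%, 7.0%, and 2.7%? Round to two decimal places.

C$432,693.57

Cumulative price-level factor: 1.041 × 1.070 × 1.027 = 1.14394449.
Multiplying C$378,247 by the price-level factor gives the future nominal sum.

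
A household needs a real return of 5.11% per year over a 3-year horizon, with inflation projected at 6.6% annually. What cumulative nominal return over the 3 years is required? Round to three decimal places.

Required annual nominal rate: (1+5.11%)(1+6.6%) − 1 = 12.04726%.
Cumulative over 3 years: (1 + 0.1204726)^3 − 1 ≈ 0.40671.

40.671%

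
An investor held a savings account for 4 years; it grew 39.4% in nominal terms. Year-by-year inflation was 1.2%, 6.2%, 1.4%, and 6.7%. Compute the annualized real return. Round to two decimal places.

4.64%

Cumulative inflation factor: 1.012 × 1.062 × 1.014 × 1.067 ≈ 1.16281.
Nominal growth factor: 1.39400. Real growth factor = 1.39400 / 1.16281 ≈ 1.19882.
Annualized: 1.19882^(1/4) − 1 ≈ 0.04638.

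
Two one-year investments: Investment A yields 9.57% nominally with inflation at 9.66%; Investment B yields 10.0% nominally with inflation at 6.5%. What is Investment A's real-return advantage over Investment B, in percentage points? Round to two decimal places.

Investment A real return: 1.0957/1.0966 − 1 = -0.082%.
Investment B real return: 1.100/1.065 − 1 = 3.286%.
Difference: -0.082 − 3.286 = -3.368 pp.

-3.37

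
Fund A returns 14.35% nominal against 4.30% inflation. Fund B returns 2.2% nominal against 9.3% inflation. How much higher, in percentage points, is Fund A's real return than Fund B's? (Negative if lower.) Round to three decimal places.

16.132

Fund A real return: 1.1435/1.0430 − 1 = 9.6357%.
Fund B real return: 1.022/1.093 − 1 = -6.4959%.
Difference: 9.6357 − (-6.4959) = 16.1316 pp.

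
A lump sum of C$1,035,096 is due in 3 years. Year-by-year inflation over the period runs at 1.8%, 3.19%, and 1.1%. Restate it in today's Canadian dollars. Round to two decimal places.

C$974,639.67

Price-level factor over 3 years: 1.018 × 1.0319 × 1.011 = 1.0620294162.
Purchasing power today: C$1,035,096 divided by that factor.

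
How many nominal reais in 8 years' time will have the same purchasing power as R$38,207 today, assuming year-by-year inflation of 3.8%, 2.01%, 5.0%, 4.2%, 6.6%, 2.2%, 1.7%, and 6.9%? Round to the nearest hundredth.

R$52,426.01

Cumulative price-level factor: 1.038 × 1.0201 × 1.050 × 1.042 × 1.066 × 1.022 × 1.017 × 1.069 ≈ 1.3721572282.
The nominal amount required is R$38,207 scaled up by that factor.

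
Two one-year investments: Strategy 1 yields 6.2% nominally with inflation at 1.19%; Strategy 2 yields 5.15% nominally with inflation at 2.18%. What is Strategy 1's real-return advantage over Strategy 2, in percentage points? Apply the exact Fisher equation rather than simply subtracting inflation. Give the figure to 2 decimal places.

Strategy 1 real return: 1.062/1.0119 − 1 = 4.951%.
Strategy 2 real return: 1.0515/1.0218 − 1 = 2.907%.
Difference: 4.951 − 2.907 = 2.044 pp.

2.04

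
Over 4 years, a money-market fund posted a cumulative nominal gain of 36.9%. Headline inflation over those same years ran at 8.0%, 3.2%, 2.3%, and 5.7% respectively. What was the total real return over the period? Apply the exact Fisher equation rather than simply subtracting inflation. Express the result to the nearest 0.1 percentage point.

Cumulative inflation factor: 1.080 × 1.032 × 1.023 × 1.057 ≈ 1.20519.
Nominal growth factor: 1.36900. Real growth factor = 1.36900 / 1.20519 ≈ 1.13592.
Total real return ≈ 13.5924%.

13.6%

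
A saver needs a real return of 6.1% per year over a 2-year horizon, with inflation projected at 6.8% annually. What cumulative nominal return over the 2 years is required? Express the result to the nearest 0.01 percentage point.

Required annual nominal rate: (1+6.1%)(1+6.8%) − 1 = 13.3148%.
Cumulative over 2 years: (1 + 0.133148)^2 − 1 ≈ 0.28402.

28.40%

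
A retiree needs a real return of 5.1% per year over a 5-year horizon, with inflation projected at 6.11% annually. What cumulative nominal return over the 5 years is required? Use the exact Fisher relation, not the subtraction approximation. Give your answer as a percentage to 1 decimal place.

72.5%

Required annual nominal rate: (1+5.1%)(1+6.11%) − 1 = 11.52161%.
Cumulative over 5 years: (1 + 0.1152161)^5 − 1 ≈ 0.72502.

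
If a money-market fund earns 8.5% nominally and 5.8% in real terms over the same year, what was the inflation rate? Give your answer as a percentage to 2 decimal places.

From (1+r_nom) = (1+r_real)(1+π), we get 1+π = (1 + 8.5%)/(1 + 5.8%) = 1.085/1.058 ≈ 1.02552.
So π ≈ 2.5520%.

2.55%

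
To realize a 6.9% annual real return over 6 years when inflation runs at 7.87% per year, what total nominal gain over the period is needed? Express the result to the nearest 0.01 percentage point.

135.11%

Required annual nominal rate: (1+6.9%)(1+7.87%) − 1 = 15.31303%.
Cumulative over 6 years: (1 + 0.1531303)^6 − 1 ≈ 1.35110.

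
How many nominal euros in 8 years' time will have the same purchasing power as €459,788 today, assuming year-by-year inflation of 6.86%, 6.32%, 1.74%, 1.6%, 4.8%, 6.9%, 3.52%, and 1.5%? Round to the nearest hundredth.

€635,627.25

Cumulative price-level factor: 1.0686 × 1.0632 × 1.0174 × 1.016 × 1.048 × 1.069 × 1.0352 × 1.015 ≈ 1.3824354834.
The nominal amount required is €459,788 scaled up by that factor.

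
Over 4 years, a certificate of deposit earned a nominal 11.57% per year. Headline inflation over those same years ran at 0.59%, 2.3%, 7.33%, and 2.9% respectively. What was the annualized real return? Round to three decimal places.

Cumulative inflation factor: 1.0059 × 1.023 × 1.0733 × 1.029 ≈ 1.13649.
Nominal growth factor: 1.54949. Real growth factor = 1.54949 / 1.13649 ≈ 1.36340.
Annualized: 1.36340^(1/4) − 1 ≈ 0.08058.

8.058%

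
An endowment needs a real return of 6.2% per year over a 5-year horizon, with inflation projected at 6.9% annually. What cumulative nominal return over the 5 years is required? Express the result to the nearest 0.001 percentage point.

88.587%

Required annual nominal rate: (1+6.2%)(1+6.9%) − 1 = 13.5278%.
Cumulative over 5 years: (1 + 0.135278)^5 − 1 ≈ 0.88587.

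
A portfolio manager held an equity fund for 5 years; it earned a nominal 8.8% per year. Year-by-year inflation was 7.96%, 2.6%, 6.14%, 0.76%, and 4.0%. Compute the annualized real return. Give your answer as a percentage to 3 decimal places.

Cumulative inflation factor: 1.0796 × 1.026 × 1.0614 × 1.0076 × 1.040 ≈ 1.23200.
Nominal growth factor: 1.52456. Real growth factor = 1.52456 / 1.23200 ≈ 1.23747.
Annualized: 1.23747^(1/5) − 1 ≈ 0.04353.

4.353%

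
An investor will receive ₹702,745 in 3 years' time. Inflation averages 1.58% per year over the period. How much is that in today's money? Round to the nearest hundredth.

Price-level factor over 3 years: (1 + 1.58%)^3 ≈ 1.0481528643.
Purchasing power today: ₹702,745 divided by that factor.

₹670,460.41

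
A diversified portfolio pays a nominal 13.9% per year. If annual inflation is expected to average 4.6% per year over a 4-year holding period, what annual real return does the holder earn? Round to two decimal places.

8.89%

With constant rates the annual real return is the same each year: (1+13.9%)/(1+4.6%) − 1 = 0.08891.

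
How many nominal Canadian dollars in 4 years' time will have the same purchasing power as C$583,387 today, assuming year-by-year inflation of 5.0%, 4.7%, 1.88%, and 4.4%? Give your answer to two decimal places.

C$682,153.58

Cumulative price-level factor: 1.050 × 1.047 × 1.0188 × 1.044 ≈ 1.1692985623.
The nominal amount required is C$583,387 scaled up by that factor.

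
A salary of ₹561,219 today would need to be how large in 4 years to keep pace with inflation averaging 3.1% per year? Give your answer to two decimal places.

₹634,113.54

Cumulative price-level factor: (1+3.1%)^4 ≈ 1.1298860875.
Multiplying ₹561,219 by the price-level factor gives the future nominal sum.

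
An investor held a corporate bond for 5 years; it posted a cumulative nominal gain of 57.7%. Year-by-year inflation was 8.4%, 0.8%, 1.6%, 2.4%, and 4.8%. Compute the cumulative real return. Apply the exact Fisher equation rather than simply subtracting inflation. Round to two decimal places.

Cumulative inflation factor: 1.084 × 1.008 × 1.016 × 1.024 × 1.048 ≈ 1.19136.
Nominal growth factor: 1.57700. Real growth factor = 1.57700 / 1.19136 ≈ 1.32369.
Total real return ≈ 32.3692%.

32.37%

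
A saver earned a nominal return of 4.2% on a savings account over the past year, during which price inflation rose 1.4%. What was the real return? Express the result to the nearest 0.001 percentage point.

2.761%

Real return via the Fisher equation: (1 + 4.2%)/(1 + 1.4%) − 1 = 1.042/1.014 − 1 ≈ 0.02761.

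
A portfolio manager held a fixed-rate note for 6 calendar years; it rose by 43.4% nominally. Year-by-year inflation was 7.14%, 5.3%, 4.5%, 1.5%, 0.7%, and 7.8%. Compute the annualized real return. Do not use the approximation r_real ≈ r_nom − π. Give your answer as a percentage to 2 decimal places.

1.66%

Cumulative inflation factor: 1.0714 × 1.053 × 1.045 × 1.015 × 1.007 × 1.078 ≈ 1.29900.
Nominal growth factor: 1.43400. Real growth factor = 1.43400 / 1.29900 ≈ 1.10392.
Annualized: 1.10392^(1/6) − 1 ≈ 0.01661.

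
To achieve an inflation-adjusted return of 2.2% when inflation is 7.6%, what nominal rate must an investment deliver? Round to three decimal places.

9.967%

By the Fisher equation, 1 + r_nom = (1 + 2.2%)(1 + 7.6%) = 1.022 × 1.076 = 1.099672.
So r_nom = 9.9672%.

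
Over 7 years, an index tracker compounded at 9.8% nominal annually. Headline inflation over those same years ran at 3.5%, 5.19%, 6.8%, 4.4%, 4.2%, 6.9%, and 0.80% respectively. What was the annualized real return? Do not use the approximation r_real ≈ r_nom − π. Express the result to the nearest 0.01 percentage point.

Cumulative inflation factor: 1.035 × 1.0519 × 1.068 × 1.044 × 1.042 × 1.069 × 1.0080 ≈ 1.36299.
Nominal growth factor: 1.92405. Real growth factor = 1.92405 / 1.36299 ≈ 1.41164.
Annualized: 1.41164^(1/7) − 1 ≈ 0.05048.

5.05%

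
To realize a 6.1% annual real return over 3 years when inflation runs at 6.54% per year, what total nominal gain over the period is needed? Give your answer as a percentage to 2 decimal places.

Required annual nominal rate: (1+6.1%)(1+6.54%) − 1 = 13.03894%.
Cumulative over 3 years: (1 + 0.1303894)^3 − 1 ≈ 0.44439.

44.44%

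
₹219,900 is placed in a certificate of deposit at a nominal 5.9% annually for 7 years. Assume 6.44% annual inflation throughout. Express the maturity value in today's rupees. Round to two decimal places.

Nominal value at maturity: ₹219,900 × (1 + 5.9%)^7 ≈ ₹328,470.94.
Price-level factor over 7 years: (1 + 6.44%)^7 ≈ 1.5478684963.
Dividing the nominal maturity value by the price-level factor gives the value in today's money.

₹212,208.56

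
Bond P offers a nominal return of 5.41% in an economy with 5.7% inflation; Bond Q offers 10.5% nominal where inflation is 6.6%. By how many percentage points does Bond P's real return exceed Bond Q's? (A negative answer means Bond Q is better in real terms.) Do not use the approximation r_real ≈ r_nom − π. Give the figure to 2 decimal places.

Bond P real return: 1.0541/1.057 − 1 = -0.274%.
Bond Q real return: 1.105/1.066 − 1 = 3.659%.
Difference: -0.274 − 3.659 = -3.933 pp.

-3.93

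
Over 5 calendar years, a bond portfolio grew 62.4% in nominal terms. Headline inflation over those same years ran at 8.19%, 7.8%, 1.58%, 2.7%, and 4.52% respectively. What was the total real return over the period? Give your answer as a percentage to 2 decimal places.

27.70%

Cumulative inflation factor: 1.0819 × 1.078 × 1.0158 × 1.027 × 1.0452 ≈ 1.27170.
Nominal growth factor: 1.62400. Real growth factor = 1.62400 / 1.27170 ≈ 1.27703.
Total real return ≈ 27.7033%.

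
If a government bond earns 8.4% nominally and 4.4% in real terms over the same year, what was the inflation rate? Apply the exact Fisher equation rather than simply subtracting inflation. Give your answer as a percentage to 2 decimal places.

3.83%

From (1+r_nom) = (1+r_real)(1+π), we get 1+π = (1 + 8.4%)/(1 + 4.4%) = 1.084/1.044 ≈ 1.03831.
So π ≈ 3.8314%.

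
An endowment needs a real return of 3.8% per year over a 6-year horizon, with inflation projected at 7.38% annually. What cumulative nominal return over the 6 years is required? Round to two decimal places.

Required annual nominal rate: (1+3.8%)(1+7.38%) − 1 = 11.46044%.
Cumulative over 6 years: (1 + 0.1146044)^6 − 1 ≈ 0.91745.

91.75%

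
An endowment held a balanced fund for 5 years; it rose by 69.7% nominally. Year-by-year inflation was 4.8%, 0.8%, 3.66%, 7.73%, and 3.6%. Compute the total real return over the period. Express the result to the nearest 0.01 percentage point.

Cumulative inflation factor: 1.048 × 1.008 × 1.0366 × 1.0773 × 1.036 ≈ 1.22216.
Nominal growth factor: 1.69700. Real growth factor = 1.69700 / 1.22216 ≈ 1.38852.
Total real return ≈ 38.8521%.

38.85%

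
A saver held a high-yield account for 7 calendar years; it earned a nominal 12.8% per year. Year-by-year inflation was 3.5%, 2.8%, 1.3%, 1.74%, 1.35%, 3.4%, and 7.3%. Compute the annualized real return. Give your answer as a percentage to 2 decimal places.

9.47%

Cumulative inflation factor: 1.035 × 1.028 × 1.013 × 1.0174 × 1.0135 × 1.034 × 1.073 ≈ 1.23304.
Nominal growth factor: 2.32361. Real growth factor = 2.32361 / 1.23304 ≈ 1.88445.
Annualized: 1.88445^(1/7) − 1 ≈ 0.09474.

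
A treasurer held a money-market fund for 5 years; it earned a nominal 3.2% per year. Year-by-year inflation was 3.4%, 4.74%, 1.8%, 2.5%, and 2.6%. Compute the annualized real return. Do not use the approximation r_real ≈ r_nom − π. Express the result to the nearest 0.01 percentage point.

Cumulative inflation factor: 1.034 × 1.0474 × 1.018 × 1.025 × 1.026 ≈ 1.15945.
Nominal growth factor: 1.17057. Real growth factor = 1.17057 / 1.15945 ≈ 1.00959.
Annualized: 1.00959^(1/5) − 1 ≈ 0.00191.

0.19%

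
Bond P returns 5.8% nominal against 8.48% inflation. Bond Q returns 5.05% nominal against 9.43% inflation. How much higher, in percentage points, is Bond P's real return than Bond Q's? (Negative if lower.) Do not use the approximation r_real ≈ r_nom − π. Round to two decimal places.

Bond P real return: 1.058/1.0848 − 1 = -2.471%.
Bond Q real return: 1.0505/1.0943 − 1 = -4.003%.
Difference: -2.471 − (-4.003) = 1.532 pp.

1.53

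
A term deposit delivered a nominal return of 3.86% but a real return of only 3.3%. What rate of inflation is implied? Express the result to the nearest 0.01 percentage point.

From (1+r_nom) = (1+r_real)(1+π), we get 1+π = (1 + 3.86%)/(1 + 3.3%) = 1.0386/1.033 ≈ 1.00542.
So π ≈ 0.5421%.

0.54%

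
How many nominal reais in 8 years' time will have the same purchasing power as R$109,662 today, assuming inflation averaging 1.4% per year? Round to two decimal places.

Cumulative price-level factor: (1+1.4%)^8 ≈ 1.1176443834.
Multiplying R$109,662 by the price-level factor gives the future nominal sum.

R$122,563.12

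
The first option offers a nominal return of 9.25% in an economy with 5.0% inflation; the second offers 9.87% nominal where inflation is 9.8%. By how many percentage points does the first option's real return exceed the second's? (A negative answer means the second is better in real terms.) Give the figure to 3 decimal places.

3.984

The first option real return: 1.0925/1.050 − 1 = 4.0476%.
The second real return: 1.0987/1.098 − 1 = 0.0638%.
Difference: 4.0476 − 0.0638 = 3.9838 pp.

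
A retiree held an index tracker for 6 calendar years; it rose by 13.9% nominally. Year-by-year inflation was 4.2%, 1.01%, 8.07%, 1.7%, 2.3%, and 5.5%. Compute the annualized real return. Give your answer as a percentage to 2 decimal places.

Cumulative inflation factor: 1.042 × 1.0101 × 1.0807 × 1.017 × 1.023 × 1.055 ≈ 1.24849.
Nominal growth factor: 1.13900. Real growth factor = 1.13900 / 1.24849 ≈ 0.91230.
Annualized: 0.91230^(1/6) − 1 ≈ -0.01518.

-1.52%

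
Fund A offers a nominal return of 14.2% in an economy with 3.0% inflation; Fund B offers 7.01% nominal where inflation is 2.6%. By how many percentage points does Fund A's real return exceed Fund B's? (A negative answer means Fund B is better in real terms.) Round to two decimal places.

Fund A real return: 1.142/1.030 − 1 = 10.874%.
Fund B real return: 1.0701/1.026 − 1 = 4.298%.
Difference: 10.874 − 4.298 = 6.576 pp.

6.58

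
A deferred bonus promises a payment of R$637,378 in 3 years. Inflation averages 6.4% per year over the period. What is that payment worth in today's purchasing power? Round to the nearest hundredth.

Price-level factor over 3 years: (1 + 6.4%)^3 = 1.204550144.
Purchasing power today: R$637,378 divided by that factor.

R$529,141.94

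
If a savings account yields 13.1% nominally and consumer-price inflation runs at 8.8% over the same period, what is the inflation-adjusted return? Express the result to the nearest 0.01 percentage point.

Real return via the Fisher equation: (1 + 13.1%)/(1 + 8.8%) − 1 = 1.131/1.088 − 1 ≈ 0.03952.

3.95%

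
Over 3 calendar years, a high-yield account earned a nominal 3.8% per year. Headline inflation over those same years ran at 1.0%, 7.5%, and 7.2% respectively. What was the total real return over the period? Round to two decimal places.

-3.91%

Cumulative inflation factor: 1.010 × 1.075 × 1.072 ≈ 1.16392.
Nominal growth factor: 1.11839. Real growth factor = 1.11839 / 1.16392 ≈ 0.96088.
Total real return ≈ -3.9124%.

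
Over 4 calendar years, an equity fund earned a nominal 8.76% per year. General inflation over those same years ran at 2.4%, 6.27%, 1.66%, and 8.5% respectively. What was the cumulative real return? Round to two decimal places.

16.57%

Cumulative inflation factor: 1.024 × 1.0627 × 1.0166 × 1.085 ≈ 1.20030.
Nominal growth factor: 1.39919. Real growth factor = 1.39919 / 1.20030 ≈ 1.16570.
Total real return ≈ 16.5699%.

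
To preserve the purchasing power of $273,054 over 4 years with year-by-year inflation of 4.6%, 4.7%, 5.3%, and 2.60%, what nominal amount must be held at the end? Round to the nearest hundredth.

$323,074.47

Cumulative price-level factor: 1.046 × 1.047 × 1.053 × 1.0260 ≈ 1.1831889312.
The nominal amount required is $273,054 scaled up by that factor.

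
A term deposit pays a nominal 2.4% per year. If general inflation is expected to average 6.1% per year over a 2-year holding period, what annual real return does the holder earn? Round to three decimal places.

With constant rates the annual real return is the same each year: (1+2.4%)/(1+6.1%) − 1 = -0.03487.

-3.487%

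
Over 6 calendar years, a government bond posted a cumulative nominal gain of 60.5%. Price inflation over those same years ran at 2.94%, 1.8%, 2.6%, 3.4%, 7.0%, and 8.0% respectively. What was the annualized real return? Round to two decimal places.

3.78%

Cumulative inflation factor: 1.0294 × 1.018 × 1.026 × 1.034 × 1.070 × 1.080 ≈ 1.28472.
Nominal growth factor: 1.60500. Real growth factor = 1.60500 / 1.28472 ≈ 1.24930.
Annualized: 1.24930^(1/6) − 1 ≈ 0.03779.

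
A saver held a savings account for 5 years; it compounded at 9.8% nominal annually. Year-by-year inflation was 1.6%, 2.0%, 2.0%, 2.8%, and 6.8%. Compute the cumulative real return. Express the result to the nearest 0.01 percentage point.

Cumulative inflation factor: 1.016 × 1.020 × 1.020 × 1.028 × 1.068 ≈ 1.16054.
Nominal growth factor: 1.59592. Real growth factor = 1.59592 / 1.16054 ≈ 1.37516.
Total real return ≈ 37.5160%.

37.52%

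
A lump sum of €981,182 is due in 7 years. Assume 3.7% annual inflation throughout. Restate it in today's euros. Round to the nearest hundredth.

€760,848.66

Price-level factor over 7 years: (1 + 3.7%)^7 ≈ 1.2895889249.
Purchasing power today: €981,182 divided by that factor.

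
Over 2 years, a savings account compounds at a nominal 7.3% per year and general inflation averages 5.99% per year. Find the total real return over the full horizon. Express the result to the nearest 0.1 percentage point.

The annual real rate is (1+7.3%)/(1+5.99%) − 1 = 1.2360%.
Compounded over 2 years: (1 + 0.012360)^2 − 1 ≈ 0.02487.

2.5%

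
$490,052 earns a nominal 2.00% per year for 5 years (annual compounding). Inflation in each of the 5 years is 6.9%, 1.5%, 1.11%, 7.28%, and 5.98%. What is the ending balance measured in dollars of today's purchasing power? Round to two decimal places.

$433,772.97

Nominal value at maturity: $490,052 × (1 + 2.00%)^5 ≈ $541,057.01.
Price-level factor over 5 years: 1.069 × 1.015 × 1.0111 × 1.0728 × 1.0598 ≈ 1.2473276162.
The maturity value deflated by that factor is the answer in today's purchasing power.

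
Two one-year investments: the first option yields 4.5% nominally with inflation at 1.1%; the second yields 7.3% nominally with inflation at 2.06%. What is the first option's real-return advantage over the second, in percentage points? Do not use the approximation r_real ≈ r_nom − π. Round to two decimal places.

The first option real return: 1.045/1.011 − 1 = 3.363%.
The second real return: 1.073/1.0206 − 1 = 5.134%.
Difference: 3.363 − 5.134 = -1.771 pp.

-1.77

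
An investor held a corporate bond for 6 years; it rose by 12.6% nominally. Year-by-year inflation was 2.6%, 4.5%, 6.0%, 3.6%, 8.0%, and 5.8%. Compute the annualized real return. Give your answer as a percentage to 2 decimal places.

Cumulative inflation factor: 1.026 × 1.045 × 1.060 × 1.036 × 1.080 × 1.058 ≈ 1.34536.
Nominal growth factor: 1.12600. Real growth factor = 1.12600 / 1.34536 ≈ 0.83695.
Annualized: 0.83695^(1/6) − 1 ≈ -0.02923.

-2.92%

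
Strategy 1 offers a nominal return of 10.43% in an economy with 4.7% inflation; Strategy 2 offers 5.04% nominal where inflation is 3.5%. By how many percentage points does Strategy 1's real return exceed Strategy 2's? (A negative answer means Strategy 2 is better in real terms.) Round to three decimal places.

3.985

Strategy 1 real return: 1.1043/1.047 − 1 = 5.4728%.
Strategy 2 real return: 1.0504/1.035 − 1 = 1.4879%.
Difference: 5.4728 − 1.4879 = 3.9849 pp.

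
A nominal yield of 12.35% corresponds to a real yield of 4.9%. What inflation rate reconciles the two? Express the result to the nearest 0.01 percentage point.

From (1+r_nom) = (1+r_real)(1+π), we get 1+π = (1 + 12.35%)/(1 + 4.9%) = 1.1235/1.049 ≈ 1.07102.
So π ≈ 7.1020%.

7.10%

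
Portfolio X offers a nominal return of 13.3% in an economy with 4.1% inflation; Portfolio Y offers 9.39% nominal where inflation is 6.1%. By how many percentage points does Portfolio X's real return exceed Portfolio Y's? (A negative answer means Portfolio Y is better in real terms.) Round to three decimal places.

5.737

Portfolio X real return: 1.133/1.041 − 1 = 8.8377%.
Portfolio Y real return: 1.0939/1.061 − 1 = 3.1008%.
Difference: 8.8377 − 3.1008 = 5.7369 pp.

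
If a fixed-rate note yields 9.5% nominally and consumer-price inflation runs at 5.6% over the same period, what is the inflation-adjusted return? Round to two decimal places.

3.69%

Real return via the Fisher equation: (1 + 9.5%)/(1 + 5.6%) − 1 = 1.095/1.056 − 1 ≈ 0.03693.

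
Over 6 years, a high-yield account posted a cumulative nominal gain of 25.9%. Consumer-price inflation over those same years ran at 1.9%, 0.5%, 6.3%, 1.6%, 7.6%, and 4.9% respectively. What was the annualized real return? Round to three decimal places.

Cumulative inflation factor: 1.019 × 1.005 × 1.063 × 1.016 × 1.076 × 1.049 ≈ 1.24840.
Nominal growth factor: 1.25900. Real growth factor = 1.25900 / 1.24840 ≈ 1.00849.
Annualized: 1.00849^(1/6) − 1 ≈ 0.00141.

0.141%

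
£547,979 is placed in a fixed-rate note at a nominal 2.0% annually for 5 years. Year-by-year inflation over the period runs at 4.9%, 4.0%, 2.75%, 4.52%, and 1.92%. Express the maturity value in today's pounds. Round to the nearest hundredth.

£506,658.46

Nominal value at maturity: £547,979 × (1 + 2.0%)^5 ≈ £605,013.09.
Price-level factor over 5 years: 1.049 × 1.040 × 1.0275 × 1.0452 × 1.0192 ≈ 1.1941241293.
The maturity value deflated by that factor is the answer in today's purchasing power.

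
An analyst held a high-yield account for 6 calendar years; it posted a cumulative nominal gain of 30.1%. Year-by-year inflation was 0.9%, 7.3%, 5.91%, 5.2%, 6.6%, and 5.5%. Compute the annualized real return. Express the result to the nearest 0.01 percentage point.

Cumulative inflation factor: 1.009 × 1.073 × 1.0591 × 1.052 × 1.066 × 1.055 ≈ 1.35660.
Nominal growth factor: 1.30100. Real growth factor = 1.30100 / 1.35660 ≈ 0.95901.
Annualized: 0.95901^(1/6) − 1 ≈ -0.00695.

-0.70%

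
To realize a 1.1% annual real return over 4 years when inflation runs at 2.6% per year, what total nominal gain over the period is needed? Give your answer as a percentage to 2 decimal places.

15.77%

Required annual nominal rate: (1+1.1%)(1+2.6%) − 1 = 3.7286%.
Cumulative over 4 years: (1 + 0.037286)^4 − 1 ≈ 0.15769.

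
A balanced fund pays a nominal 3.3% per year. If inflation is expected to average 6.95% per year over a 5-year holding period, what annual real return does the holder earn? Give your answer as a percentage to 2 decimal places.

With constant rates the annual real return is the same each year: (1+3.3%)/(1+6.95%) − 1 = -0.03413.

-3.41%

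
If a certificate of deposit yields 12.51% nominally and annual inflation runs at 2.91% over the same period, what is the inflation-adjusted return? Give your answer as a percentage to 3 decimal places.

9.329%

Real return via the Fisher equation: (1 + 12.51%)/(1 + 2.91%) − 1 = 1.1251/1.0291 − 1 ≈ 0.09329.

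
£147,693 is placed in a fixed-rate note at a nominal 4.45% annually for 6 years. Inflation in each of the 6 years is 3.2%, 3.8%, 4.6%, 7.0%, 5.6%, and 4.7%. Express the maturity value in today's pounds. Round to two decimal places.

£144,679.66

Nominal value at maturity: £147,693 × (1 + 4.45%)^6 ≈ £191,783.21.
Price-level factor over 6 years: 1.032 × 1.038 × 1.046 × 1.070 × 1.056 × 1.047 ≈ 1.3255713620.
Dividing the nominal maturity value by the price-level factor gives the value in today's money.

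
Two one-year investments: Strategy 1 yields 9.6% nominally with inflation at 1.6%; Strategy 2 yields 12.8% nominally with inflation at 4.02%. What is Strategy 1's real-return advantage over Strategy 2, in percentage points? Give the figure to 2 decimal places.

-0.57

Strategy 1 real return: 1.096/1.016 − 1 = 7.874%.
Strategy 2 real return: 1.128/1.0402 − 1 = 8.441%.
Difference: 7.874 − 8.441 = -0.567 pp.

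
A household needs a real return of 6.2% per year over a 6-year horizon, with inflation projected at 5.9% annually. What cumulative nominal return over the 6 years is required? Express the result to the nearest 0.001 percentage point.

Required annual nominal rate: (1+6.2%)(1+5.9%) − 1 = 12.4658%.
Cumulative over 6 years: (1 + 0.124658)^6 − 1 ≈ 1.02359.

102.359%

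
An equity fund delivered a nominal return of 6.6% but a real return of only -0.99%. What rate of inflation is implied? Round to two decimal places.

From (1+r_nom) = (1+r_real)(1+π), we get 1+π = (1 + 6.6%)/(1 − 0.99%) = 1.066/0.9901 ≈ 1.07666.
So π ≈ 7.6659%.

7.67%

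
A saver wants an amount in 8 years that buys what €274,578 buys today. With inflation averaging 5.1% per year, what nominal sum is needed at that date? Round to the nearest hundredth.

Cumulative price-level factor: (1+5.1%)^8 ≈ 1.4887498414.
The nominal amount required is €274,578 scaled up by that factor.

€408,777.95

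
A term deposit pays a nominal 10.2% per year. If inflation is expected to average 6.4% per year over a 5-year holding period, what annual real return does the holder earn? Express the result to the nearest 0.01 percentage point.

With constant rates the annual real return is the same each year: (1+10.2%)/(1+6.4%) − 1 = 0.03571.

3.57%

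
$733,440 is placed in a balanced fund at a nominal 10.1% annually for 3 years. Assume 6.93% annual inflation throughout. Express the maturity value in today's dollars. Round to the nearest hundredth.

Nominal value at maturity: $733,440 × (1 + 10.1%)^3 ≈ $978,873.45.
Price-level factor over 3 years: (1 + 6.93%)^3 ≈ 1.2226402826.
Dividing the nominal maturity value by the price-level factor gives the value in today's money.

$800,622.61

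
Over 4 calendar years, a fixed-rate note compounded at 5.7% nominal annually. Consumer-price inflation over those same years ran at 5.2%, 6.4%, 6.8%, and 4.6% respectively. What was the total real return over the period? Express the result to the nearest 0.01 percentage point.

-0.17%

Cumulative inflation factor: 1.052 × 1.064 × 1.068 × 1.046 ≈ 1.25043.
Nominal growth factor: 1.24825. Real growth factor = 1.24825 / 1.25043 ≈ 0.99825.
Total real return ≈ -0.1749%.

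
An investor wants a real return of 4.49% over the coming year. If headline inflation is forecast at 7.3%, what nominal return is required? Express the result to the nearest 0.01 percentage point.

12.12%

By the Fisher equation, 1 + r_nom = (1 + 4.49%)(1 + 7.3%) = 1.0449 × 1.073 = 1.1211777.
So r_nom = 12.11777%.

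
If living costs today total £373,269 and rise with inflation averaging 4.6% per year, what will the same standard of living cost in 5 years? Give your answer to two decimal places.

Cumulative price-level factor: (1+4.6%)^5 ≈ 1.2521559532.
Multiplying £373,269 by the price-level factor gives the future nominal sum.

£467,391.00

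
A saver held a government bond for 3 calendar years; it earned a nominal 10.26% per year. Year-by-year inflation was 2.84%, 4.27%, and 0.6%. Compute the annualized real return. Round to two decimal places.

7.51%

Cumulative inflation factor: 1.0284 × 1.0427 × 1.006 ≈ 1.07875.
Nominal growth factor: 1.34046. Real growth factor = 1.34046 / 1.07875 ≈ 1.24261.
Annualized: 1.24261^(1/3) − 1 ≈ 0.07509.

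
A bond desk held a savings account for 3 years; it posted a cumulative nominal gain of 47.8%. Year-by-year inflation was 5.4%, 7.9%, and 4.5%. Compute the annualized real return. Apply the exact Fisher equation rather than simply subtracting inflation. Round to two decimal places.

Cumulative inflation factor: 1.054 × 1.079 × 1.045 ≈ 1.18844.
Nominal growth factor: 1.47800. Real growth factor = 1.47800 / 1.18844 ≈ 1.24364.
Annualized: 1.24364^(1/3) − 1 ≈ 0.07539.

7.54%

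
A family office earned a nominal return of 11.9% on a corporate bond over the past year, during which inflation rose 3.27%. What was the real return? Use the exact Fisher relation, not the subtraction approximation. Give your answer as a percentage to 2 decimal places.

8.36%

Real return via the Fisher equation: (1 + 11.9%)/(1 + 3.27%) − 1 = 1.119/1.0327 − 1 ≈ 0.08357.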